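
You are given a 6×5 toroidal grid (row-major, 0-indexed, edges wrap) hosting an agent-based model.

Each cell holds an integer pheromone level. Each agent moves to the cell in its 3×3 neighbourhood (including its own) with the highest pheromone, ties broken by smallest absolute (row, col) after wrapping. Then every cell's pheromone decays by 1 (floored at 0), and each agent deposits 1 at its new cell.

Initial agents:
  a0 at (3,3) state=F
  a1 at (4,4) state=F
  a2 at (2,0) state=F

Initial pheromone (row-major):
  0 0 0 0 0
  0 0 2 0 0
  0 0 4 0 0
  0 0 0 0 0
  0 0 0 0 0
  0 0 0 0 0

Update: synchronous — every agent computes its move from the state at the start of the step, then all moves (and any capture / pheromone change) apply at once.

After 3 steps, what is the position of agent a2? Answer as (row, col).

t=1: a0@(2,2) a1@(3,0) a2@(1,0) | pheromone: 0 0 0 0 0 / 1 0 1 0 0 / 0 0 4 0 0 / 1 0 0 0 0 / 0 0 0 0 0 / 0 0 0 0 0
t=2: a0@(2,2) a1@(3,0) a2@(1,0) | pheromone: 0 0 0 0 0 / 1 0 0 0 0 / 0 0 4 0 0 / 1 0 0 0 0 / 0 0 0 0 0 / 0 0 0 0 0
t=3: (unchanged — steady state)

(1, 0)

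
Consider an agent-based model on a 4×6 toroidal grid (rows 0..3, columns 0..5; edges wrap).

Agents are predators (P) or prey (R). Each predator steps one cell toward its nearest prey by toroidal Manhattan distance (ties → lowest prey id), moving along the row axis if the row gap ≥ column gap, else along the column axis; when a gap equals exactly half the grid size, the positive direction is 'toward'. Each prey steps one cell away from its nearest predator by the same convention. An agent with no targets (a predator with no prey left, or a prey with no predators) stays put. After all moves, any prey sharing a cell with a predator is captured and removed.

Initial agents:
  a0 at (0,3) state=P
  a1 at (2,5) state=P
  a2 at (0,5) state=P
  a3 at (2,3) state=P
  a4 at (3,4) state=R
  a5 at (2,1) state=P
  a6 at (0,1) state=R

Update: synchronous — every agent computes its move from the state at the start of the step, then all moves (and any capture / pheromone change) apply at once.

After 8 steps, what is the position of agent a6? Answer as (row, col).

t=1: a0@(3,3):P a1@(3,5):P a2@(3,5):P a3@(3,3):P a4@(2,4):R a5@(3,1):P a6@(0,0):R
t=2: a0@(2,3):P a1@(2,5):P a2@(2,5):P a3@(2,3):P a4@(1,4):R a5@(0,1):P a6@(1,0):R
t=3: a0@(1,3):P a1@(1,5):P a2@(1,5):P a3@(1,3):P a4@(0,4):R a5@(1,1):P a6@(0,0):R
t=4: a0@(0,3):P a1@(0,5):P a2@(0,5):P a3@(0,3):P a4@(3,4):R a5@(0,1):P a6@(3,0):R
t=5: a0@(3,3):P a1@(3,5):P a2@(3,5):P a3@(3,3):P a4@(2,4):R a5@(3,1):P a6@(2,0):R
t=6: a0@(2,3):P a1@(2,5):P a2@(2,5):P a3@(2,3):P a4@(1,4):R a5@(2,1):P a6@(1,0):R
t=7: a0@(1,3):P a1@(1,5):P a2@(1,5):P a3@(1,3):P a4@(0,4):R a5@(1,1):P a6@(0,0):R
t=8: a0@(0,3):P a1@(0,5):P a2@(0,5):P a3@(0,3):P a4@(3,4):R a5@(0,1):P a6@(3,0):R

(3, 0)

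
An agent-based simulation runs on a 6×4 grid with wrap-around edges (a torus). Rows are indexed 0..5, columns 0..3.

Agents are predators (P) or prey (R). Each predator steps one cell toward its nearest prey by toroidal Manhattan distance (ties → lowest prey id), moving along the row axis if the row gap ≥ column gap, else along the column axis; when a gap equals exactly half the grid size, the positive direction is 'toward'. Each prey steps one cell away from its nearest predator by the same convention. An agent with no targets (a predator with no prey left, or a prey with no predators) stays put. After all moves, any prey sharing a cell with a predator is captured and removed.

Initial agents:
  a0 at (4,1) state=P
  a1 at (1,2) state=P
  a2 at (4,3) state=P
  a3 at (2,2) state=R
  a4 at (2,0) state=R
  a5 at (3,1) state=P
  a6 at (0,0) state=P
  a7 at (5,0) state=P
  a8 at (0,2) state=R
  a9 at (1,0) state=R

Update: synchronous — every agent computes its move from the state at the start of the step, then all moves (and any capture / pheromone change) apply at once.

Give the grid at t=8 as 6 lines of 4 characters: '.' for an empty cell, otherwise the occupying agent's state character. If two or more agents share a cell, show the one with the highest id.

t=1: a0@(3,1):P a1@(2,2):P a2@(3,3):P a3@(3,2):R a5@(2,1):P a6@(1,0):P a7@(0,0):P a8@(5,2):R a9@(2,0):R
t=2: a0@(3,2):P a1@(3,2):P a2@(3,2):P a3@(3,3):R a5@(2,0):P a6@(2,0):P a7@(1,0):P a8@(0,2):R a9@(2,3):R
t=3: a0@(3,3):P a1@(3,3):P a2@(3,3):P a3@(3,0):R a5@(2,3):P a6@(2,3):P a7@(2,0):P a8@(5,2):R a9@(2,2):R
t=4: a0@(3,0):P a1@(3,0):P a2@(3,0):P a3@(3,1):R a5@(2,2):P a6@(2,2):P a7@(3,0):P a8@(0,2):R a9@(2,1):R
t=5: a0@(3,1):P a1@(3,1):P a2@(3,1):P a3@(3,2):R a5@(2,1):P a6@(2,1):P a7@(3,1):P a8@(5,2):R a9@(2,0):R
t=6: a0@(3,2):P a1@(3,2):P a2@(3,2):P a3@(3,3):R a5@(2,0):P a6@(2,0):P a7@(3,2):P a8@(0,2):R a9@(2,3):R
t=7: a0@(3,3):P a1@(3,3):P a2@(3,3):P a3@(3,0):R a5@(2,3):P a6@(2,3):P a7@(3,3):P a8@(5,2):R a9@(2,2):R
t=8: a0@(3,0):P a1@(3,0):P a2@(3,0):P a3@(3,1):R a5@(2,2):P a6@(2,2):P a7@(3,0):P a8@(0,2):R a9@(2,1):R

..R.
....
.RP.
PR..
....
....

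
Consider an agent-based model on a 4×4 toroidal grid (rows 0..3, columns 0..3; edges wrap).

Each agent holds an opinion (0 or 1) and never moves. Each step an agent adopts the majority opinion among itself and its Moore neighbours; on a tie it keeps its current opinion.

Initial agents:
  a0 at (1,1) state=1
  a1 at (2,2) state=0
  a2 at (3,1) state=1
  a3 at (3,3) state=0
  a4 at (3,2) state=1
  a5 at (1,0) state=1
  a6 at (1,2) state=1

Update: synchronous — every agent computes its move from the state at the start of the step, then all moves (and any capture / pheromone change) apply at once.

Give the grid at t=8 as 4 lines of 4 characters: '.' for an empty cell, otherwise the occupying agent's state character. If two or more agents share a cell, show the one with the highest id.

....
111.
..1.
.111

t=1: a0@(1,1):1 a1@(2,2):1 a2@(3,1):1 a3@(3,3):0 a4@(3,2):1 a5@(1,0):1 a6@(1,2):1
t=2: a0@(1,1):1 a1@(2,2):1 a2@(3,1):1 a3@(3,3):1 a4@(3,2):1 a5@(1,0):1 a6@(1,2):1
t=3: (unchanged — steady state)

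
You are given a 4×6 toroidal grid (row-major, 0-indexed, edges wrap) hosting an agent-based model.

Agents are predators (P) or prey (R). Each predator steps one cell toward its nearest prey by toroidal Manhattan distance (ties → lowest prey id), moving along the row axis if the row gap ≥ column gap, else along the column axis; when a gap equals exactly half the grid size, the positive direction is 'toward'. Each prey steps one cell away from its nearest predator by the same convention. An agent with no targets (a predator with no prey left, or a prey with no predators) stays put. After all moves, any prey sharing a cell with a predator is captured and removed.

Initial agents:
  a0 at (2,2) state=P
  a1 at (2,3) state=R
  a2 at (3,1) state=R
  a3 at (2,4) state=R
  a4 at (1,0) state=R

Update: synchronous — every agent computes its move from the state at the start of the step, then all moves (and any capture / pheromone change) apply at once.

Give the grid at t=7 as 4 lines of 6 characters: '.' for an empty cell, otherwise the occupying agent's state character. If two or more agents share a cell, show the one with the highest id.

t=1: a0@(2,3):P a1@(2,4):R a2@(0,1):R a3@(2,5):R a4@(1,5):R
t=2: a0@(2,4):P a1@(2,5):R a2@(3,1):R a3@(2,0):R a4@(1,0):R
t=3: a0@(2,5):P a1@(2,0):R a2@(3,0):R a3@(2,1):R a4@(1,1):R
t=4: a0@(2,0):P a1@(2,1):R a2@(0,0):R a3@(2,2):R a4@(1,2):R
t=5: a0@(2,1):P a1@(2,2):R a2@(3,0):R a3@(2,3):R a4@(1,3):R
t=6: a0@(2,2):P a1@(2,3):R a2@(0,0):R a3@(2,4):R a4@(1,4):R
t=7: a0@(2,3):P a1@(2,4):R a2@(3,0):R a3@(2,5):R a4@(1,5):R

......
.....R
...PRR
R.....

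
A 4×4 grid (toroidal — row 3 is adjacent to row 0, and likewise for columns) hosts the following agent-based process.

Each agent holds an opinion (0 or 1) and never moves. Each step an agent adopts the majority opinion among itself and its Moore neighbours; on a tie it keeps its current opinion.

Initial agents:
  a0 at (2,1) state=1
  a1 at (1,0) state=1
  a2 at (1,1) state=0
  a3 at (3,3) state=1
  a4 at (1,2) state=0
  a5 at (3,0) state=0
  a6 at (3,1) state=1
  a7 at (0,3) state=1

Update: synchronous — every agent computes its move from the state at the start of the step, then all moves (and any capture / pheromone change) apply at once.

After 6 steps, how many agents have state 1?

6

t=1: a0@(2,1):1 a1@(1,0):1 a2@(1,1):0 a3@(3,3):1 a4@(1,2):0 a5@(3,0):1 a6@(3,1):1 a7@(0,3):1
t=2: (unchanged — steady state)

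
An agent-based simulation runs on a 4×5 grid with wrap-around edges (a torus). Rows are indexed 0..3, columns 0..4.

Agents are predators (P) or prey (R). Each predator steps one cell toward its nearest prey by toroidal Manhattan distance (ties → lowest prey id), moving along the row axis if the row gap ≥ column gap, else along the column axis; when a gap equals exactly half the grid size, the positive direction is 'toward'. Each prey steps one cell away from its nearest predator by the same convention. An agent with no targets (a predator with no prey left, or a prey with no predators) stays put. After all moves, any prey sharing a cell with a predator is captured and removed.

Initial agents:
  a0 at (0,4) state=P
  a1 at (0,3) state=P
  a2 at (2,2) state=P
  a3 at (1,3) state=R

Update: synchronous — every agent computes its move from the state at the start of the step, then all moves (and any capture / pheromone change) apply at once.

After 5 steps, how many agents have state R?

t=1: a0@(1,4):P a1@(1,3):P a2@(1,2):P a3@(2,3):R
t=2: a0@(2,4):P a1@(2,3):P a2@(2,2):P a3@(3,3):R
t=3: a0@(3,4):P a1@(3,3):P a2@(3,2):P a3@(0,3):R
t=4: a0@(0,4):P a1@(0,3):P a2@(0,2):P a3@(1,3):R
t=5: a0@(1,4):P a1@(1,3):P a2@(1,2):P a3@(2,3):R

1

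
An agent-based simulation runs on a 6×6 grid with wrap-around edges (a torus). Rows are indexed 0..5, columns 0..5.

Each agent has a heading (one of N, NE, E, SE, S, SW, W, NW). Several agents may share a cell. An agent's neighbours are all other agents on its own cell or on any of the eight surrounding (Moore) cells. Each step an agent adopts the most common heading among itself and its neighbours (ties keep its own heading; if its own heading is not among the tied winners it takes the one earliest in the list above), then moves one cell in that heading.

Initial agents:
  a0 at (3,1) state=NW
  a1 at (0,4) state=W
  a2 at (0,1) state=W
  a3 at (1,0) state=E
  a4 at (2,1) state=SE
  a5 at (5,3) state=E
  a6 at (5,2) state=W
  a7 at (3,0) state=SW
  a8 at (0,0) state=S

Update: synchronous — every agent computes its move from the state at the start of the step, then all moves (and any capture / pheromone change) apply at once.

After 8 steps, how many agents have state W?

t=1: a0@(2,0):NW a1@(0,3):W a2@(0,0):W a3@(1,1):E a4@(3,2):SE a5@(5,2):W a6@(5,1):W a7@(4,5):SW a8@(1,0):S
t=2: a0@(1,5):NW a1@(0,2):W a2@(0,5):W a3@(1,2):E a4@(4,3):SE a5@(5,1):W a6@(5,0):W a7@(5,4):SW a8@(2,0):S
t=3: a0@(0,4):NW a1@(0,1):W a2@(0,4):W a3@(1,3):E a4@(5,4):SE a5@(5,0):W a6@(5,5):W a7@(0,3):SW a8@(3,0):S
t=4: a0@(0,3):W a1@(0,0):W a2@(0,3):W a3@(1,4):E a4@(5,3):W a5@(5,5):W a6@(5,4):W a7@(1,2):SW a8@(4,0):S
t=5: a0@(0,2):W a1@(0,5):W a2@(0,2):W a3@(1,3):W a4@(5,2):W a5@(5,4):W a6@(5,3):W a7@(1,1):W a8@(5,0):S
t=6: a0@(0,1):W a1@(0,4):W a2@(0,1):W a3@(1,2):W a4@(5,1):W a5@(5,3):W a6@(5,2):W a7@(1,0):W a8@(0,0):S
t=7: a0@(0,0):W a1@(0,3):W a2@(0,0):W a3@(1,1):W a4@(5,0):W a5@(5,2):W a6@(5,1):W a7@(1,5):W a8@(0,5):W
t=8: a0@(0,5):W a1@(0,2):W a2@(0,5):W a3@(1,0):W a4@(5,5):W a5@(5,1):W a6@(5,0):W a7@(1,4):W a8@(0,4):W

9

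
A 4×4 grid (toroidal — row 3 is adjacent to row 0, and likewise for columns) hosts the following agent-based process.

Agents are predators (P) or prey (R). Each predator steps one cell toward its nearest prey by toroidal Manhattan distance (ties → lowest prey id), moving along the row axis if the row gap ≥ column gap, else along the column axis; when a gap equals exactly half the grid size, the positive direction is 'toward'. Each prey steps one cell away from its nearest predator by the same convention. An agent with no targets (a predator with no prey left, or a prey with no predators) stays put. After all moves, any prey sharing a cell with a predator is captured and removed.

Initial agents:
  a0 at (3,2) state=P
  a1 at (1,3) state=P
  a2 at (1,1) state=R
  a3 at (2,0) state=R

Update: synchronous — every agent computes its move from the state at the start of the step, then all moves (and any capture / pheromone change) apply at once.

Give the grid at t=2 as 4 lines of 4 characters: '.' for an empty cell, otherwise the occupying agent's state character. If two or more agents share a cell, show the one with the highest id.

...P
....
P...
....

t=1: a0@(0,2):P a1@(1,0):P a3@(3,0):R
t=2: a0@(0,3):P a1@(2,0):P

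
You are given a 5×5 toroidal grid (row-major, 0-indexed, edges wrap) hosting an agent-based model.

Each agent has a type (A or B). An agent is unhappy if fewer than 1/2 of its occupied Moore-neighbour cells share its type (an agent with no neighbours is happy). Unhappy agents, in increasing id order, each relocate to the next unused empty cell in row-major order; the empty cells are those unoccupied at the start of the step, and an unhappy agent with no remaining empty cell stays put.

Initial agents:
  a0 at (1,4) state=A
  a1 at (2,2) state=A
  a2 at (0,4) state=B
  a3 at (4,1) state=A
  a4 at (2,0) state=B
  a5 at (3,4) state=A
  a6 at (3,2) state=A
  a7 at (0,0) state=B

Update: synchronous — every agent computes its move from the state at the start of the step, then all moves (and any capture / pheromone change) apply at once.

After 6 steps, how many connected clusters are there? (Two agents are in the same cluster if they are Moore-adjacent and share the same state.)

2

t=1: a0@(0,1):A a1@(2,2):A a2@(0,4):B a3@(4,1):A a4@(0,2):B a5@(0,3):A a6@(3,2):A a7@(1,0):B
t=2: a0@(0,0):A a1@(2,2):A a2@(0,4):B a3@(4,1):A a4@(1,1):B a5@(1,2):A a6@(3,2):A a7@(1,0):B
t=3: a0@(0,1):A a1@(2,2):A a2@(0,4):B a3@(4,1):A a4@(0,2):B a5@(1,2):A a6@(3,2):A a7@(1,0):B
t=4: a0@(0,1):A a1@(2,2):A a2@(0,4):B a3@(4,1):A a4@(0,0):B a5@(1,2):A a6@(3,2):A a7@(1,0):B
t=5: (unchanged — steady state)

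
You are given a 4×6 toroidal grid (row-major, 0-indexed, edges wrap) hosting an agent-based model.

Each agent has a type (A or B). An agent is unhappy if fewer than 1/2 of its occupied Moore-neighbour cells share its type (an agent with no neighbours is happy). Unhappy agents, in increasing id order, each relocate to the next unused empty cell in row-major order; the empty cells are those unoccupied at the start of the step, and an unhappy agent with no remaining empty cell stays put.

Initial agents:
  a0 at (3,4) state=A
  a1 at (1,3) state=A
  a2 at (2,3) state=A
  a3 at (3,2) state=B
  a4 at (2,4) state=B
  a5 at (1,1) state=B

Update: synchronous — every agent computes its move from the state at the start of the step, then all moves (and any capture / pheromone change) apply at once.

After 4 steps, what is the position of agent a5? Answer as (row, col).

t=1: a0@(3,4):A a1@(1,3):A a2@(2,3):A a3@(0,0):B a4@(0,1):B a5@(1,1):B
t=2: (unchanged — steady state)

(1, 1)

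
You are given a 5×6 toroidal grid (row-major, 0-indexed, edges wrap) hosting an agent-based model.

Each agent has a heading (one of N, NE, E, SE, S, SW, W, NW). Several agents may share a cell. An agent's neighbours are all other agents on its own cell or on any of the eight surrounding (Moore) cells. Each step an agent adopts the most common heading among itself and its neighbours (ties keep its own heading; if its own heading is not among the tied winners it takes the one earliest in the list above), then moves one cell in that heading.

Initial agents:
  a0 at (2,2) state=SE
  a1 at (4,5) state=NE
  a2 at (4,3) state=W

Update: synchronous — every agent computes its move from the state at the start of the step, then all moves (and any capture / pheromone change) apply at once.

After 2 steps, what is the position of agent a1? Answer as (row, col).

(2, 1)

t=1: a0@(3,3):SE a1@(3,0):NE a2@(4,2):W
t=2: a0@(4,4):SE a1@(2,1):NE a2@(4,1):W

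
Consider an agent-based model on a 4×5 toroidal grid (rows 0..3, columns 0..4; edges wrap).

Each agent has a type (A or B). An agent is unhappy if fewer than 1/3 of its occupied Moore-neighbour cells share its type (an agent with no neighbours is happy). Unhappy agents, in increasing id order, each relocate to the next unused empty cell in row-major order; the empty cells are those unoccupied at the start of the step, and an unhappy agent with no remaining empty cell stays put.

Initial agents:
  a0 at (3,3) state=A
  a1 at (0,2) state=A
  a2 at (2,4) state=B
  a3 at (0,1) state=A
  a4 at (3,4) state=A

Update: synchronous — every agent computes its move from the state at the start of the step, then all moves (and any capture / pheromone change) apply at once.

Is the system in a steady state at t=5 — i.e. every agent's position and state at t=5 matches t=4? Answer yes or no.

no

t=1: a0@(3,3):A a1@(0,2):A a2@(0,0):B a3@(0,1):A a4@(3,4):A
t=2: a0@(3,3):A a1@(0,2):A a2@(0,3):B a3@(0,1):A a4@(3,4):A
t=3: a0@(3,3):A a1@(0,2):A a2@(0,0):B a3@(0,1):A a4@(3,4):A
t=4: a0@(3,3):A a1@(0,2):A a2@(0,3):B a3@(0,1):A a4@(3,4):A
t=5: a0@(3,3):A a1@(0,2):A a2@(0,0):B a3@(0,1):A a4@(3,4):A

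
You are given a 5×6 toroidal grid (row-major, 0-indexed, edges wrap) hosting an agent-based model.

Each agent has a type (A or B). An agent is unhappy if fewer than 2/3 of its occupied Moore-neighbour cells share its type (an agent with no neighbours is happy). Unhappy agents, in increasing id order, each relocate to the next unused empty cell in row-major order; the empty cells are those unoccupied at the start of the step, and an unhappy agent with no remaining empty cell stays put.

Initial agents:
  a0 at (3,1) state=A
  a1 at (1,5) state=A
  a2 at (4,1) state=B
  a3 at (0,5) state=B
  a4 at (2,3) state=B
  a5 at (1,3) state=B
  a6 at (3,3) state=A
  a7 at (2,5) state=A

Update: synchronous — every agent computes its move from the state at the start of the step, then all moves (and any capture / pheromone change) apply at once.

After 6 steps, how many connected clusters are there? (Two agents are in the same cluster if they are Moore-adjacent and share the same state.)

2

t=1: a0@(0,0):A a1@(0,1):A a2@(0,2):B a3@(0,3):B a4@(0,4):B a5@(1,3):B a6@(1,0):A a7@(2,5):A
t=2: (unchanged — steady state)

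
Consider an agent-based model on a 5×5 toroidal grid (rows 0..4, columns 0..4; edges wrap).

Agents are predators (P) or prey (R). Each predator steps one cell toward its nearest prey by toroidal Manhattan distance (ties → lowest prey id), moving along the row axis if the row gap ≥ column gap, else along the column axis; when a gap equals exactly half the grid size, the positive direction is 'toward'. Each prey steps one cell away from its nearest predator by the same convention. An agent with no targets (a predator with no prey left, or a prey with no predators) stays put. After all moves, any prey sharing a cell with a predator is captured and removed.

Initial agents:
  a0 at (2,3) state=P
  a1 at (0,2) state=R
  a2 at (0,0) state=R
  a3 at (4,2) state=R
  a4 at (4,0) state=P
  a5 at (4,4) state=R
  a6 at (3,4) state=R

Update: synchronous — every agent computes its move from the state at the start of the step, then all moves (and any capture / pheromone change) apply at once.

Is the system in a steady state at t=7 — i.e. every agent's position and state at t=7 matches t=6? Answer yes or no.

t=1: a0@(3,3):P a1@(4,2):R a2@(1,0):R a3@(4,3):R a4@(0,0):P a5@(4,3):R a6@(4,4):R
t=2: a0@(4,3):P a1@(0,2):R a2@(2,0):R a3@(0,3):R a4@(1,0):P a5@(0,3):R a6@(0,4):R
t=3: a0@(0,3):P a1@(1,2):R a2@(3,0):R a3@(1,3):R a4@(2,0):P a5@(1,3):R a6@(1,4):R
t=4: a0@(1,3):P a1@(2,2):R a2@(4,0):R a3@(2,3):R a4@(3,0):P a5@(2,3):R a6@(2,4):R
t=5: a0@(2,3):P a1@(3,2):R a2@(0,0):R a3@(3,3):R a4@(4,0):P a5@(3,3):R a6@(3,4):R
t=6: a0@(3,3):P a1@(4,2):R a2@(1,0):R a3@(4,3):R a4@(0,0):P a5@(4,3):R a6@(4,4):R
t=7: a0@(4,3):P a1@(0,2):R a2@(2,0):R a3@(0,3):R a4@(1,0):P a5@(0,3):R a6@(0,4):R

no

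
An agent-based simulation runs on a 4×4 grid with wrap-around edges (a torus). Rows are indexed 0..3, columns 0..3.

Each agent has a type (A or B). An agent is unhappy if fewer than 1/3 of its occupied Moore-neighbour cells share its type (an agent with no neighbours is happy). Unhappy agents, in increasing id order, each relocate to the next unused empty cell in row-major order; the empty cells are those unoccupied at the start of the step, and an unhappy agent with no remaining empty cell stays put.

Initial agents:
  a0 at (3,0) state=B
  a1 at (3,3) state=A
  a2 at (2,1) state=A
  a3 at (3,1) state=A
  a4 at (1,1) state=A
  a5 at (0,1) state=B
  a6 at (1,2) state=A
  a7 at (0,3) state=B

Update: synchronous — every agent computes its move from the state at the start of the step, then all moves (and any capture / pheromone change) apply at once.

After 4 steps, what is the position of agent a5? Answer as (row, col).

t=1: a0@(3,0):B a1@(0,0):A a2@(2,1):A a3@(3,1):A a4@(1,1):A a5@(0,2):B a6@(1,2):A a7@(0,3):B
t=2: a0@(0,1):B a1@(0,0):A a2@(2,1):A a3@(3,1):A a4@(1,1):A a5@(1,0):B a6@(1,2):A a7@(0,3):B
t=3: a0@(0,2):B a1@(0,0):A a2@(2,1):A a3@(3,1):A a4@(1,1):A a5@(1,0):B a6@(1,2):A a7@(0,3):B
t=4: a0@(0,1):B a1@(0,0):A a2@(2,1):A a3@(3,1):A a4@(1,1):A a5@(1,3):B a6@(1,2):A a7@(0,3):B

(1, 3)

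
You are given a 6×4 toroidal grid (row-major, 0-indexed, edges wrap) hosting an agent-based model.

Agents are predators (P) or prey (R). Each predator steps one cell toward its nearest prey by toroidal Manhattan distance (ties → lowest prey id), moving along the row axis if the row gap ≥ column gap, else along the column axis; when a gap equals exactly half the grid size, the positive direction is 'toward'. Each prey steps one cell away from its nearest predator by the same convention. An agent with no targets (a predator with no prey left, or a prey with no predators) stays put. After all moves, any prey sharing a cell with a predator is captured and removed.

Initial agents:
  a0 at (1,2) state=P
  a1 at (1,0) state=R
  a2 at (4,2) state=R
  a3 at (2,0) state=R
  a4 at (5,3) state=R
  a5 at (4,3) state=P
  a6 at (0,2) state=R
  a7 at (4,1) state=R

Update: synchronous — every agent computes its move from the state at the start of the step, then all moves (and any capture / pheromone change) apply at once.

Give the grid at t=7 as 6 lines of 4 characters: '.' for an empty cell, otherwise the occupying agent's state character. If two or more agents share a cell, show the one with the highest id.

PR..
....
...R
...R
P..R
....

t=1: a0@(0,2):P a1@(1,3):R a2@(4,1):R a3@(2,3):R a4@(0,3):R a5@(4,2):P a6@(5,2):R a7@(4,0):R
t=2: a0@(0,3):P a1@(2,3):R a2@(4,0):R a3@(3,3):R a4@(0,0):R a5@(4,1):P a6@(4,2):R a7@(4,3):R
t=3: a0@(0,0):P a1@(3,3):R a2@(4,3):R a3@(2,3):R a4@(0,1):R a5@(4,0):P a6@(4,3):R a7@(3,3):R
t=4: a0@(0,1):P a1@(2,3):R a2@(4,2):R a3@(3,3):R a4@(0,2):R a5@(4,3):P a6@(4,2):R a7@(2,3):R
t=5: a0@(0,2):P a1@(1,3):R a2@(4,1):R a3@(2,3):R a4@(0,3):R a5@(4,2):P a6@(4,1):R a7@(1,3):R
t=6: a0@(0,3):P a1@(2,3):R a2@(4,0):R a3@(3,3):R a4@(0,0):R a5@(4,1):P a6@(4,0):R a7@(2,3):R
t=7: a0@(0,0):P a1@(3,3):R a2@(4,3):R a3@(2,3):R a4@(0,1):R a5@(4,0):P a6@(4,3):R a7@(3,3):R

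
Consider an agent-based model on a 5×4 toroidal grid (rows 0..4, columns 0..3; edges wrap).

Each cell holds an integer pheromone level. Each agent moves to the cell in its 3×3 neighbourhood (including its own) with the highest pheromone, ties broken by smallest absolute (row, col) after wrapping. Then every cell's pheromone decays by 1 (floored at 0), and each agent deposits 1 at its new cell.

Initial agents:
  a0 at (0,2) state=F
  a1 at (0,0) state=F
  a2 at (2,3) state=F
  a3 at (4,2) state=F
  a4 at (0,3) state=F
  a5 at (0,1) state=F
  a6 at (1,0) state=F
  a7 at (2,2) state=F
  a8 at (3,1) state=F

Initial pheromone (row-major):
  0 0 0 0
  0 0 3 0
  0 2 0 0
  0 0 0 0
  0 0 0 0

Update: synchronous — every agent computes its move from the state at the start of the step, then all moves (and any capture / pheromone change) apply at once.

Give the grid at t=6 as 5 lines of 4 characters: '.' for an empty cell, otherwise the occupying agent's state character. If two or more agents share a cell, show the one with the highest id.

F...
..F.
....
....
....

t=1: a0@(1,2) a1@(0,0) a2@(1,2) a3@(0,1) a4@(1,2) a5@(1,2) a6@(2,1) a7@(1,2) a8@(2,1) | pheromone: 1 1 0 0 / 0 0 7 0 / 0 3 0 0 / 0 0 0 0 / 0 0 0 0
t=2: a0@(1,2) a1@(0,0) a2@(1,2) a3@(1,2) a4@(1,2) a5@(1,2) a6@(1,2) a7@(1,2) a8@(1,2) | pheromone: 1 0 0 0 / 0 0 14 0 / 0 2 0 0 / 0 0 0 0 / 0 0 0 0
t=3: a0@(1,2) a1@(0,0) a2@(1,2) a3@(1,2) a4@(1,2) a5@(1,2) a6@(1,2) a7@(1,2) a8@(1,2) | pheromone: 1 0 0 0 / 0 0 21 0 / 0 1 0 0 / 0 0 0 0 / 0 0 0 0
t=4: a0@(1,2) a1@(0,0) a2@(1,2) a3@(1,2) a4@(1,2) a5@(1,2) a6@(1,2) a7@(1,2) a8@(1,2) | pheromone: 1 0 0 0 / 0 0 28 0 / 0 0 0 0 / 0 0 0 0 / 0 0 0 0
t=5: a0@(1,2) a1@(0,0) a2@(1,2) a3@(1,2) a4@(1,2) a5@(1,2) a6@(1,2) a7@(1,2) a8@(1,2) | pheromone: 1 0 0 0 / 0 0 35 0 / 0 0 0 0 / 0 0 0 0 / 0 0 0 0
t=6: a0@(1,2) a1@(0,0) a2@(1,2) a3@(1,2) a4@(1,2) a5@(1,2) a6@(1,2) a7@(1,2) a8@(1,2) | pheromone: 1 0 0 0 / 0 0 42 0 / 0 0 0 0 / 0 0 0 0 / 0 0 0 0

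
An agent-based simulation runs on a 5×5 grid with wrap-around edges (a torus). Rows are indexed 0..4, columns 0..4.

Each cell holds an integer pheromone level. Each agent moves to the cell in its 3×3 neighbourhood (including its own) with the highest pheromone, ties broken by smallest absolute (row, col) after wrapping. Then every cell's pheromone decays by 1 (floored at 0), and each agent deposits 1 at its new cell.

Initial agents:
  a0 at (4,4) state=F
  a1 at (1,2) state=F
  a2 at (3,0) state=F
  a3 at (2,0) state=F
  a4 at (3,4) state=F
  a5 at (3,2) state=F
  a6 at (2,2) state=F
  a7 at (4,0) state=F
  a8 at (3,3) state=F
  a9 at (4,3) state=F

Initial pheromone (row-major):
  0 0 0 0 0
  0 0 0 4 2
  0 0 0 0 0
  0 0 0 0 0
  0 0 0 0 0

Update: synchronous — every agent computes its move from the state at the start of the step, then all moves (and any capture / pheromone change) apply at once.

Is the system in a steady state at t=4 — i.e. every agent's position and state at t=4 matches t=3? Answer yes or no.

no

t=1: a0@(0,0) a1@(1,3) a2@(2,0) a3@(1,4) a4@(2,0) a5@(2,1) a6@(1,3) a7@(0,0) a8@(2,2) a9@(0,2) | pheromone: 2 0 1 0 0 / 0 0 0 5 2 / 2 1 1 0 0 / 0 0 0 0 0 / 0 0 0 0 0
t=2: a0@(0,0) a1@(1,3) a2@(1,4) a3@(1,3) a4@(1,4) a5@(2,0) a6@(1,3) a7@(0,0) a8@(1,3) a9@(1,3) | pheromone: 3 0 0 0 0 / 0 0 0 9 3 / 2 0 0 0 0 / 0 0 0 0 0 / 0 0 0 0 0
t=3: a0@(0,0) a1@(1,3) a2@(1,3) a3@(1,3) a4@(1,3) a5@(1,4) a6@(1,3) a7@(0,0) a8@(1,3) a9@(1,3) | pheromone: 4 0 0 0 0 / 0 0 0 15 3 / 1 0 0 0 0 / 0 0 0 0 0 / 0 0 0 0 0
t=4: a0@(0,0) a1@(1,3) a2@(1,3) a3@(1,3) a4@(1,3) a5@(1,3) a6@(1,3) a7@(0,0) a8@(1,3) a9@(1,3) | pheromone: 5 0 0 0 0 / 0 0 0 22 2 / 0 0 0 0 0 / 0 0 0 0 0 / 0 0 0 0 0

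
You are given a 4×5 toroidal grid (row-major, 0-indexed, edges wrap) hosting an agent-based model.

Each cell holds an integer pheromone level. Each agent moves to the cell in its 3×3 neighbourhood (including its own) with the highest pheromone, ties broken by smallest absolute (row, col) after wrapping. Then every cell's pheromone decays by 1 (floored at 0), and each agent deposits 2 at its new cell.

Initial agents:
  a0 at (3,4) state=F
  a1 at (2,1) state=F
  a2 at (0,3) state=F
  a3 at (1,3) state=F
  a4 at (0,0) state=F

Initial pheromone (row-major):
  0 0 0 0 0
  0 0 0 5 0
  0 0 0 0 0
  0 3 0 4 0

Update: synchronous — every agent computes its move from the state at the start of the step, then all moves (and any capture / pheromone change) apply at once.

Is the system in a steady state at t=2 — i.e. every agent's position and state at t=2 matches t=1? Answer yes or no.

yes

t=1: a0@(3,3) a1@(3,1) a2@(1,3) a3@(1,3) a4@(3,1) | pheromone: 0 0 0 0 0 / 0 0 0 8 0 / 0 0 0 0 0 / 0 6 0 5 0
t=2: a0@(3,3) a1@(3,1) a2@(1,3) a3@(1,3) a4@(3,1) | pheromone: 0 0 0 0 0 / 0 0 0 11 0 / 0 0 0 0 0 / 0 9 0 6 0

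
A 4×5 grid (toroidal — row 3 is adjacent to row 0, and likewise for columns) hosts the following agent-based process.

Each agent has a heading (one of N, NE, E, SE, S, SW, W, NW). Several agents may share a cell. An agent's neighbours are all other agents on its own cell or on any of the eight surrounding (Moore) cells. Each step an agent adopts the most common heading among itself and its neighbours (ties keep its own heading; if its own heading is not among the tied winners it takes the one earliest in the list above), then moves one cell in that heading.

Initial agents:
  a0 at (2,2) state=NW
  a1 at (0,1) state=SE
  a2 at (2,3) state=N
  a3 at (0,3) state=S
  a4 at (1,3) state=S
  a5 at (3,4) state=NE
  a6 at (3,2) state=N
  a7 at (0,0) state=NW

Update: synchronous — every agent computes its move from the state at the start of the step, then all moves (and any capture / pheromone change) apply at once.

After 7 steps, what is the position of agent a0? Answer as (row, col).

(3, 2)

t=1: a0@(1,2):N a1@(1,2):SE a2@(1,3):N a3@(1,3):S a4@(2,3):S a5@(2,0):NE a6@(2,2):N a7@(3,4):NW
t=2: a0@(0,2):N a1@(0,2):N a2@(0,3):N a3@(0,3):N a4@(1,3):N a5@(1,1):NE a6@(1,2):N a7@(2,3):NW
t=3: a0@(3,2):N a1@(3,2):N a2@(3,3):N a3@(3,3):N a4@(0,3):N a5@(0,1):N a6@(0,2):N a7@(1,3):N
t=4: a0@(2,2):N a1@(2,2):N a2@(2,3):N a3@(2,3):N a4@(3,3):N a5@(3,1):N a6@(3,2):N a7@(0,3):N
t=5: a0@(1,2):N a1@(1,2):N a2@(1,3):N a3@(1,3):N a4@(2,3):N a5@(2,1):N a6@(2,2):N a7@(3,3):N
t=6: a0@(0,2):N a1@(0,2):N a2@(0,3):N a3@(0,3):N a4@(1,3):N a5@(1,1):N a6@(1,2):N a7@(2,3):N
t=7: a0@(3,2):N a1@(3,2):N a2@(3,3):N a3@(3,3):N a4@(0,3):N a5@(0,1):N a6@(0,2):N a7@(1,3):N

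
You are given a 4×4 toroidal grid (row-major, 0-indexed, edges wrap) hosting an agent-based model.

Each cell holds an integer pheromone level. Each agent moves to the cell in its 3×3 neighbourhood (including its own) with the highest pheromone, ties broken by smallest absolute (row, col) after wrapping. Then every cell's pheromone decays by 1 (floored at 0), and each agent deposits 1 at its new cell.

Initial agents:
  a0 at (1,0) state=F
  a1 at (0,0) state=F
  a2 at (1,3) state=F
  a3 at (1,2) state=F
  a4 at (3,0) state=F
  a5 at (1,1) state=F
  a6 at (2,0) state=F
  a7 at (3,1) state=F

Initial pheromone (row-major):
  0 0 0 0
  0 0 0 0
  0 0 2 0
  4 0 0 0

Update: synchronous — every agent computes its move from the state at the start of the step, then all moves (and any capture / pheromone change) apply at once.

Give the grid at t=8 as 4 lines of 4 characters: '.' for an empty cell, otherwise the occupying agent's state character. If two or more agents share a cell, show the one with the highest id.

t=1: a0@(0,0) a1@(3,0) a2@(2,2) a3@(2,2) a4@(3,0) a5@(2,2) a6@(3,0) a7@(3,0) | pheromone: 1 0 0 0 / 0 0 0 0 / 0 0 4 0 / 7 0 0 0
t=2: a0@(3,0) a1@(3,0) a2@(2,2) a3@(2,2) a4@(3,0) a5@(2,2) a6@(3,0) a7@(3,0) | pheromone: 0 0 0 0 / 0 0 0 0 / 0 0 6 0 / 11 0 0 0
t=3: a0@(3,0) a1@(3,0) a2@(2,2) a3@(2,2) a4@(3,0) a5@(2,2) a6@(3,0) a7@(3,0) | pheromone: 0 0 0 0 / 0 0 0 0 / 0 0 8 0 / 15 0 0 0
t=4: a0@(3,0) a1@(3,0) a2@(2,2) a3@(2,2) a4@(3,0) a5@(2,2) a6@(3,0) a7@(3,0) | pheromone: 0 0 0 0 / 0 0 0 0 / 0 0 10 0 / 19 0 0 0
t=5: a0@(3,0) a1@(3,0) a2@(2,2) a3@(2,2) a4@(3,0) a5@(2,2) a6@(3,0) a7@(3,0) | pheromone: 0 0 0 0 / 0 0 0 0 / 0 0 12 0 / 23 0 0 0
t=6: a0@(3,0) a1@(3,0) a2@(2,2) a3@(2,2) a4@(3,0) a5@(2,2) a6@(3,0) a7@(3,0) | pheromone: 0 0 0 0 / 0 0 0 0 / 0 0 14 0 / 27 0 0 0
t=7: a0@(3,0) a1@(3,0) a2@(2,2) a3@(2,2) a4@(3,0) a5@(2,2) a6@(3,0) a7@(3,0) | pheromone: 0 0 0 0 / 0 0 0 0 / 0 0 16 0 / 31 0 0 0
t=8: a0@(3,0) a1@(3,0) a2@(2,2) a3@(2,2) a4@(3,0) a5@(2,2) a6@(3,0) a7@(3,0) | pheromone: 0 0 0 0 / 0 0 0 0 / 0 0 18 0 / 35 0 0 0

....
....
..F.
F...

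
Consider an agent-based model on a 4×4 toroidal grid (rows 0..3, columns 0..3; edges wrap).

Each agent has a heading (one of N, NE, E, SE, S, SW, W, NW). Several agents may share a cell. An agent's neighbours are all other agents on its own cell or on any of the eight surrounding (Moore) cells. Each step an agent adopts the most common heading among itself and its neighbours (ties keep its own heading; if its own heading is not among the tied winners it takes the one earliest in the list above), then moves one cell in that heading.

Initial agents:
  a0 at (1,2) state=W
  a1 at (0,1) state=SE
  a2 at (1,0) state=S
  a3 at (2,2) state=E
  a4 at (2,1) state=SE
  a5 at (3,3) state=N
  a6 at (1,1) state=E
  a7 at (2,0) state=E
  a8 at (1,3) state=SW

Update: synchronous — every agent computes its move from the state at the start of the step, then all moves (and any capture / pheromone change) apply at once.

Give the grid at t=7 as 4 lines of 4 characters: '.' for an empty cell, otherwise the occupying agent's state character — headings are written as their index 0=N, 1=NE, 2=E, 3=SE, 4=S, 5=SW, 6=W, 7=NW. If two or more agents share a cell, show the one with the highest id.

t=1: a0@(1,3):E a1@(1,2):SE a2@(1,1):E a3@(2,3):E a4@(2,2):E a5@(3,0):E a6@(1,2):E a7@(2,1):E a8@(1,0):E
t=2: a0@(1,0):E a1@(1,3):E a2@(1,2):E a3@(2,0):E a4@(2,3):E a5@(3,1):E a6@(1,3):E a7@(2,2):E a8@(1,1):E
t=3: a0@(1,1):E a1@(1,0):E a2@(1,3):E a3@(2,1):E a4@(2,0):E a5@(3,2):E a6@(1,0):E a7@(2,3):E a8@(1,2):E
t=4: a0@(1,2):E a1@(1,1):E a2@(1,0):E a3@(2,2):E a4@(2,1):E a5@(3,3):E a6@(1,1):E a7@(2,0):E a8@(1,3):E
t=5: a0@(1,3):E a1@(1,2):E a2@(1,1):E a3@(2,3):E a4@(2,2):E a5@(3,0):E a6@(1,2):E a7@(2,1):E a8@(1,0):E
t=6: a0@(1,0):E a1@(1,3):E a2@(1,2):E a3@(2,0):E a4@(2,3):E a5@(3,1):E a6@(1,3):E a7@(2,2):E a8@(1,1):E
t=7: a0@(1,1):E a1@(1,0):E a2@(1,3):E a3@(2,1):E a4@(2,0):E a5@(3,2):E a6@(1,0):E a7@(2,3):E a8@(1,2):E

....
2222
22.2
..2.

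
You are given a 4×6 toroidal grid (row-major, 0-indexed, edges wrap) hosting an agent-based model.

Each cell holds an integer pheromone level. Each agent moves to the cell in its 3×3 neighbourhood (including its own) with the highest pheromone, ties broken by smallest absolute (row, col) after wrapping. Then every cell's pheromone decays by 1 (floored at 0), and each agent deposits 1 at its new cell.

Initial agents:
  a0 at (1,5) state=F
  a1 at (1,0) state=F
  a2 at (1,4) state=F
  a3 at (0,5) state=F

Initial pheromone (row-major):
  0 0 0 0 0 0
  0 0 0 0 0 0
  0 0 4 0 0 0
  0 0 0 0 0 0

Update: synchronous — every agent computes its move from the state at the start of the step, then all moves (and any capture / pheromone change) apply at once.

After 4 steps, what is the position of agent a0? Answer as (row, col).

(0, 0)

t=1: a0@(0,0) a1@(0,0) a2@(0,3) a3@(0,0) | pheromone: 3 0 0 1 0 0 / 0 0 0 0 0 0 / 0 0 3 0 0 0 / 0 0 0 0 0 0
t=2: a0@(0,0) a1@(0,0) a2@(0,3) a3@(0,0) | pheromone: 5 0 0 1 0 0 / 0 0 0 0 0 0 / 0 0 2 0 0 0 / 0 0 0 0 0 0
t=3: a0@(0,0) a1@(0,0) a2@(0,3) a3@(0,0) | pheromone: 7 0 0 1 0 0 / 0 0 0 0 0 0 / 0 0 1 0 0 0 / 0 0 0 0 0 0
t=4: a0@(0,0) a1@(0,0) a2@(0,3) a3@(0,0) | pheromone: 9 0 0 1 0 0 / 0 0 0 0 0 0 / 0 0 0 0 0 0 / 0 0 0 0 0 0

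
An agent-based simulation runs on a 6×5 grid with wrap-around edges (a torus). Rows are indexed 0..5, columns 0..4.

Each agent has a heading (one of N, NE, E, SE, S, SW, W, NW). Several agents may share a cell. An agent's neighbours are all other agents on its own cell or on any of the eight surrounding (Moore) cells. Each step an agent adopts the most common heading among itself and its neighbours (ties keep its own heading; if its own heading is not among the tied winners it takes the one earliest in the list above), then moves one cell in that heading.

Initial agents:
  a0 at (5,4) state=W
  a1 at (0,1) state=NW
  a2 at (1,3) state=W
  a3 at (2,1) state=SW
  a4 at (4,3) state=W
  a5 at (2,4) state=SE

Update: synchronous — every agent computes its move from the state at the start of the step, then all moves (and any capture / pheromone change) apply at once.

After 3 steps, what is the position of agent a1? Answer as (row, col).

(3, 3)

t=1: a0@(5,3):W a1@(5,0):NW a2@(1,2):W a3@(3,0):SW a4@(4,2):W a5@(3,0):SE
t=2: a0@(5,2):W a1@(4,4):NW a2@(1,1):W a3@(4,4):SW a4@(4,1):W a5@(4,1):SE
t=3: a0@(5,1):W a1@(3,3):NW a2@(1,0):W a3@(5,3):SW a4@(4,0):W a5@(4,0):W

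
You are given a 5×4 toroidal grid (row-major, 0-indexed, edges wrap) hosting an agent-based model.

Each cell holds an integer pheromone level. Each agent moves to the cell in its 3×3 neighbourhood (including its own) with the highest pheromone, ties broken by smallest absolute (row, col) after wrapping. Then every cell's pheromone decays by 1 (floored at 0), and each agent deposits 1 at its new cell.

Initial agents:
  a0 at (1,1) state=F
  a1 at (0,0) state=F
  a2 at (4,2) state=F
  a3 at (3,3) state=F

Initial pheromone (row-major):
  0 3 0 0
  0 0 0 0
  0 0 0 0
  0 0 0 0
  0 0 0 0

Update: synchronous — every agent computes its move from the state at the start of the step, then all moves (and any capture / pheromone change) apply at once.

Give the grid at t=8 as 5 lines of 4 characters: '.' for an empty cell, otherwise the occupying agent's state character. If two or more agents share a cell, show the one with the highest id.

t=1: a0@(0,1) a1@(0,1) a2@(0,1) a3@(2,0) | pheromone: 0 5 0 0 / 0 0 0 0 / 1 0 0 0 / 0 0 0 0 / 0 0 0 0
t=2: a0@(0,1) a1@(0,1) a2@(0,1) a3@(2,0) | pheromone: 0 7 0 0 / 0 0 0 0 / 1 0 0 0 / 0 0 0 0 / 0 0 0 0
t=3: a0@(0,1) a1@(0,1) a2@(0,1) a3@(2,0) | pheromone: 0 9 0 0 / 0 0 0 0 / 1 0 0 0 / 0 0 0 0 / 0 0 0 0
t=4: a0@(0,1) a1@(0,1) a2@(0,1) a3@(2,0) | pheromone: 0 11 0 0 / 0 0 0 0 / 1 0 0 0 / 0 0 0 0 / 0 0 0 0
t=5: a0@(0,1) a1@(0,1) a2@(0,1) a3@(2,0) | pheromone: 0 13 0 0 / 0 0 0 0 / 1 0 0 0 / 0 0 0 0 / 0 0 0 0
t=6: a0@(0,1) a1@(0,1) a2@(0,1) a3@(2,0) | pheromone: 0 15 0 0 / 0 0 0 0 / 1 0 0 0 / 0 0 0 0 / 0 0 0 0
t=7: a0@(0,1) a1@(0,1) a2@(0,1) a3@(2,0) | pheromone: 0 17 0 0 / 0 0 0 0 / 1 0 0 0 / 0 0 0 0 / 0 0 0 0
t=8: a0@(0,1) a1@(0,1) a2@(0,1) a3@(2,0) | pheromone: 0 19 0 0 / 0 0 0 0 / 1 0 0 0 / 0 0 0 0 / 0 0 0 0

.F..
....
F...
....
....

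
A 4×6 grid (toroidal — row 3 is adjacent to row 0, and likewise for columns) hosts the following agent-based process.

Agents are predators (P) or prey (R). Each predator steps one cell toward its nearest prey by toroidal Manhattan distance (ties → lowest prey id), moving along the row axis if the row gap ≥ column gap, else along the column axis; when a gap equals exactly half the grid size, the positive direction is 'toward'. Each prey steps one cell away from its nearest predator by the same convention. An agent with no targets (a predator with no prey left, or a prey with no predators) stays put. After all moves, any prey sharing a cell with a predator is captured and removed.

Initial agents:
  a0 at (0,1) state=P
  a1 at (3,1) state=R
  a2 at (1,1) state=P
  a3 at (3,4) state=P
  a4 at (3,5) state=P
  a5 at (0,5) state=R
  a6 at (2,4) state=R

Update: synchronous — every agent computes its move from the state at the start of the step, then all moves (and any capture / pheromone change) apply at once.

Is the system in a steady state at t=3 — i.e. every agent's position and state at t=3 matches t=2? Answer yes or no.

no

t=1: a0@(3,1):P a2@(2,1):P a3@(2,4):P a4@(0,5):P a5@(1,5):R a6@(1,4):R
t=2: a0@(0,1):P a2@(2,0):P a3@(1,4):P a4@(1,5):P a5@(2,5):R a6@(0,4):R
t=3: a0@(0,2):P a2@(2,5):P a3@(0,4):P a4@(2,5):P a5@(2,4):R a6@(3,4):R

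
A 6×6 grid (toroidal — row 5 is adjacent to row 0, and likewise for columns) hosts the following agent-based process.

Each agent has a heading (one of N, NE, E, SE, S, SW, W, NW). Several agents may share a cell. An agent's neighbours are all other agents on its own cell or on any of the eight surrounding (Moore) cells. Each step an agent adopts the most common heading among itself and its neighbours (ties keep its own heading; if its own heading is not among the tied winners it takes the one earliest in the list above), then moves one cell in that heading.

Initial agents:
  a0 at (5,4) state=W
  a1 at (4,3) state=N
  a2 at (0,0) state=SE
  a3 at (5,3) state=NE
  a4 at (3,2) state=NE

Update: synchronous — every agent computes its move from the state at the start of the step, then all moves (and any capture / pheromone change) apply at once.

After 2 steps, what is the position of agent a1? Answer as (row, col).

t=1: a0@(5,3):W a1@(3,4):NE a2@(1,1):SE a3@(4,4):NE a4@(2,3):NE
t=2: a0@(5,2):W a1@(2,5):NE a2@(2,2):SE a3@(3,5):NE a4@(1,4):NE

(2, 5)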